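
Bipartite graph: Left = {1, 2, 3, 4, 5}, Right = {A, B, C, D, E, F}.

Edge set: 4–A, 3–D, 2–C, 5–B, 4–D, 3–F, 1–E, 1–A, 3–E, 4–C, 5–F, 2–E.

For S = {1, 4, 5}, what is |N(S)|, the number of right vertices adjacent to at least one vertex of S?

6

The union of neighbours of {1, 4, 5} is {A, B, C, D, E, F}, which has 6 elements.
Since |N(S)| = 6 ≥ |S| = 3, Hall's condition holds for this subset.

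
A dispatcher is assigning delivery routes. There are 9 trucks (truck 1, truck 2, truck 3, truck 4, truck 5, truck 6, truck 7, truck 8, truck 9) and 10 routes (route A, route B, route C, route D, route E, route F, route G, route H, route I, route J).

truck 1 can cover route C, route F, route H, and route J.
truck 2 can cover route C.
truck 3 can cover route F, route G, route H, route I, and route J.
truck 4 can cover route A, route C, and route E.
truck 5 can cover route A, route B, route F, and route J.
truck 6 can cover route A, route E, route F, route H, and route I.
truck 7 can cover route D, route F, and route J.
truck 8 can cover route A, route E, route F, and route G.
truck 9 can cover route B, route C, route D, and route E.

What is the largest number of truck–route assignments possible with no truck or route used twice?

One maximum matching: truck 1–route H, truck 2–route C, truck 3–route G, truck 4–route A, truck 5–route B, truck 6–route I, truck 7–route D, truck 8–route F, truck 9–route E.
This saturates every truck, so 9 is the maximum.

9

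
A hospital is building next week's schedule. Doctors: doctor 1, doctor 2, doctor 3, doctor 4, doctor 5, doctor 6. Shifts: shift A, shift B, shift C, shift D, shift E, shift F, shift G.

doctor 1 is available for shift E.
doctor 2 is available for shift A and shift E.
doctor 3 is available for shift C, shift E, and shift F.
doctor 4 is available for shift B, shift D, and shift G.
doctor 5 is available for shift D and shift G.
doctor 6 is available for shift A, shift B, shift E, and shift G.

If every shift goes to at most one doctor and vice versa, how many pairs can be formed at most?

6

For example, pair doctor 1→shift E, doctor 2→shift A, doctor 3→shift F, doctor 4→shift B, doctor 5→shift D, doctor 6→shift G.
This saturates every doctor, so 6 is the maximum.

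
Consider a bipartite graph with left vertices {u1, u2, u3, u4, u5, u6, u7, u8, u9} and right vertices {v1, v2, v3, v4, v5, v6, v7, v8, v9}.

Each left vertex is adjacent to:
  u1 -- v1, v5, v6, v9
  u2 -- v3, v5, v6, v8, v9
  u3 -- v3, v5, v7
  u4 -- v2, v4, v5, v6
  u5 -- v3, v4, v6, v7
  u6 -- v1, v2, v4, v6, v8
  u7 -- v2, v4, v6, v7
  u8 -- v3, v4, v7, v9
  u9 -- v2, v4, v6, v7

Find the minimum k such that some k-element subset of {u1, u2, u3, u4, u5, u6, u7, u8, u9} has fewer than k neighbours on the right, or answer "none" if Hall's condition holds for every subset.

A matching saturating every left vertex exists, for instance u1→v1, u2→v8, u3→v3, u4→v5, u5→v7, u6→v6, u7→v4, u8→v9, u9→v2.
By Hall's marriage theorem, this means |N(S)| ≥ |S| for every subset S, so no violating subset exists.

none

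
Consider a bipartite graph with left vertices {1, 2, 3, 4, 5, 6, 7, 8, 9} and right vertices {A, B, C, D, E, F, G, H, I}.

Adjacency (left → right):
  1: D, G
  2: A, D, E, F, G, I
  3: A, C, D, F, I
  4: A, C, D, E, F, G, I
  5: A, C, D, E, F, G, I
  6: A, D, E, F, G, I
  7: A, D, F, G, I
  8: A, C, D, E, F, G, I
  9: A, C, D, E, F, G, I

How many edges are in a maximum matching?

7

A valid assignment of size 7: 1-D, 2-I, 3-C, 4-F, 5-E, 6-A, 7-G.
The set {1, 2, 3, 4, 5, 6, 7, 8, 9} has only 7 neighbours ({A, C, D, E, F, G, I}), so by Hall's theorem at most 7 of the 9 left vertices can be matched.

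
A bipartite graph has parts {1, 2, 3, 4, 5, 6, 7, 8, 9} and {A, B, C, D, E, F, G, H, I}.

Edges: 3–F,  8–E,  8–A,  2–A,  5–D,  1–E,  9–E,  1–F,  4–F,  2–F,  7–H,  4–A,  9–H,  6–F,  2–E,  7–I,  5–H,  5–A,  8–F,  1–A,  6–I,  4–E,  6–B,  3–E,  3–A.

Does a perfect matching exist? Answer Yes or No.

No

The set {1, 2, 3, 4, 8} has only 3 neighbours ({A, E, F}), so by Hall's theorem at most 7 of the 9 left vertices can be matched.
Hence no matching covers every left vertex.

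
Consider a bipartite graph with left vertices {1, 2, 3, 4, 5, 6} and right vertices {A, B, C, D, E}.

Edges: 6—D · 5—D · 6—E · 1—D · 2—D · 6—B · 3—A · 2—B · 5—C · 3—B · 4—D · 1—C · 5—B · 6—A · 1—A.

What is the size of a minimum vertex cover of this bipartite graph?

{6, A, B, C, D} is a vertex cover of size 5: every edge has an endpoint in this set.
No smaller cover exists because 1–C, 2–B, 3–A, 4–D, 6–E is a matching of size 5, and a cover must include an endpoint of each of these disjoint edges (König's theorem).

5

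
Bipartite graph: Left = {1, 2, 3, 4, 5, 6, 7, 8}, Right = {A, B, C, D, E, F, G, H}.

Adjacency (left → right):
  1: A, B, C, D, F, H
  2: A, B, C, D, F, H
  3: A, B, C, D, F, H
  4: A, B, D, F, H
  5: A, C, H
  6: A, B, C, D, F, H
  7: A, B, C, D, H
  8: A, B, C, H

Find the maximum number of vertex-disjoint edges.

One maximum matching: 1-D, 2-F, 3-B, 4-H, 5-C, 6-A.
The set {1, 2, 3, 4, 5, 6, 7, 8} has only 6 neighbours ({A, B, C, D, F, H}), so by Hall's theorem at most 6 of the 8 left vertices can be matched.

6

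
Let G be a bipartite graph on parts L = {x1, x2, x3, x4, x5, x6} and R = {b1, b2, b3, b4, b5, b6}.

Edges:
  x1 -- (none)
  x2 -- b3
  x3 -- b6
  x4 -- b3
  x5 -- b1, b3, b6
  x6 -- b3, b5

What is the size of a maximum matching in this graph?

One maximum matching: x2-b3, x3-b6, x5-b1, x6-b5.
The set {x1, x2, x4} has only 1 neighbour ({b3}), so by Hall's theorem at most 4 of the 6 left vertices can be matched.

4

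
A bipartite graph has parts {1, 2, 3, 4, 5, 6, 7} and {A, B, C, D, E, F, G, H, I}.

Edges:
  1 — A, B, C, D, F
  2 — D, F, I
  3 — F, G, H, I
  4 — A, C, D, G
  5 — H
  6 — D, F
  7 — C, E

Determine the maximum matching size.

7

A valid assignment of size 7: 1→A, 2→D, 3→G, 4→C, 5→H, 6→F, 7→E.
All 7 left vertices are matched, so no larger matching exists.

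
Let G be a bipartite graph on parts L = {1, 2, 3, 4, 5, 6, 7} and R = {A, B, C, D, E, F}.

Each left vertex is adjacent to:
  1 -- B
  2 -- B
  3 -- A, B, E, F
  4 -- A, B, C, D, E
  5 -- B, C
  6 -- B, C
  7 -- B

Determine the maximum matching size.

For example, pair 1→B, 3→E, 4→A, 5→C.
The set {1, 2, 5, 6, 7} has only 2 neighbours ({B, C}), so by Hall's theorem at most 4 of the 7 left vertices can be matched.

4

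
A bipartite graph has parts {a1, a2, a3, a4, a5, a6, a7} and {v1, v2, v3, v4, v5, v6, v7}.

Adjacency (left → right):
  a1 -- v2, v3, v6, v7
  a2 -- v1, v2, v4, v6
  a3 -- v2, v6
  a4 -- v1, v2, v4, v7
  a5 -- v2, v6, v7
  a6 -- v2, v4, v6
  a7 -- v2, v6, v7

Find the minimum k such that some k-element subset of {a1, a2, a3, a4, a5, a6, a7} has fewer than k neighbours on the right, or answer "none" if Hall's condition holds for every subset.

Take S = {a2, a3, a4, a5, a6, a7}. Its neighbourhood is {v1, v2, v4, v6, v7}, so |N(S)| = 5 < |S| = 6.
Every subset of size less than 6 has at least as many neighbours as members, so 6 is the minimum.

6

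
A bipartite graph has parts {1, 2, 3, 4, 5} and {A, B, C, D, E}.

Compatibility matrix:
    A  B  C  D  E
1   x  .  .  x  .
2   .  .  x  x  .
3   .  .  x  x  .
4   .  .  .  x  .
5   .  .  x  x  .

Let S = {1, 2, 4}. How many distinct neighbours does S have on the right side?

The union of neighbours of {1, 2, 4} is {A, C, D}, which has 3 elements.
Since |N(S)| = 3 ≥ |S| = 3, Hall's condition holds for this subset.

3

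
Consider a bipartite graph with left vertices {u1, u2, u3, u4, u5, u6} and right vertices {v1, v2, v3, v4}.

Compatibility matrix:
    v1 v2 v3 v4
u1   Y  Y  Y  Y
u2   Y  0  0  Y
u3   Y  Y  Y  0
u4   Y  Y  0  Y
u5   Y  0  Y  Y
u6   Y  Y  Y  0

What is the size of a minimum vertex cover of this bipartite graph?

{v1, v2, v3, v4} is a vertex cover of size 4: every edge has an endpoint in this set.
No smaller cover exists because u1–v3, u2–v4, u3–v1, u4–v2 is a matching of size 4, and a cover must include an endpoint of each of these disjoint edges (König's theorem).

4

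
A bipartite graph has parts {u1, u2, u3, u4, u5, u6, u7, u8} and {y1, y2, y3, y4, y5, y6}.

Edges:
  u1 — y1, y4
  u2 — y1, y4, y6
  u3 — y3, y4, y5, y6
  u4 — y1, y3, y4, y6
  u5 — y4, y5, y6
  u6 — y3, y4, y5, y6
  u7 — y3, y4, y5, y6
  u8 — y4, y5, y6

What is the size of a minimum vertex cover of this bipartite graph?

5

A maximum matching has 5 edges (e.g. u1–y1, u2–y6, u3–y5, u4–y3, u5–y4).
By König's theorem the minimum vertex cover has the same size. One such cover is {y1, y3, y4, y5, y6}.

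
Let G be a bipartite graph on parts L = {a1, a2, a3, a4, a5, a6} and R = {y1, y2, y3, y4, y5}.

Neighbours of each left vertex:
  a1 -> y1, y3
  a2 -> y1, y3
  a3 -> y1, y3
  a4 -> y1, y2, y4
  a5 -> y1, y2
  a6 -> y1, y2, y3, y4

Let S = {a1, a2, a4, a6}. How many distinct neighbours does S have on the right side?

4

The union of neighbours of {a1, a2, a4, a6} is {y1, y2, y3, y4}, which has 4 elements.
Since |N(S)| = 4 ≥ |S| = 4, Hall's condition holds for this subset.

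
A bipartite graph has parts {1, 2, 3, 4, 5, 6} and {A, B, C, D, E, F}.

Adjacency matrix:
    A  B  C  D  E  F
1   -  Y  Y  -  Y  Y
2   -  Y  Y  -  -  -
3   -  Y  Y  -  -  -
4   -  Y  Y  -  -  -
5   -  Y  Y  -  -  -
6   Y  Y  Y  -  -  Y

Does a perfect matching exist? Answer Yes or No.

No

The set {2, 3, 4, 5} has only 2 neighbours ({B, C}), so by Hall's theorem at most 4 of the 6 left vertices can be matched.
Hence no matching covers every left vertex.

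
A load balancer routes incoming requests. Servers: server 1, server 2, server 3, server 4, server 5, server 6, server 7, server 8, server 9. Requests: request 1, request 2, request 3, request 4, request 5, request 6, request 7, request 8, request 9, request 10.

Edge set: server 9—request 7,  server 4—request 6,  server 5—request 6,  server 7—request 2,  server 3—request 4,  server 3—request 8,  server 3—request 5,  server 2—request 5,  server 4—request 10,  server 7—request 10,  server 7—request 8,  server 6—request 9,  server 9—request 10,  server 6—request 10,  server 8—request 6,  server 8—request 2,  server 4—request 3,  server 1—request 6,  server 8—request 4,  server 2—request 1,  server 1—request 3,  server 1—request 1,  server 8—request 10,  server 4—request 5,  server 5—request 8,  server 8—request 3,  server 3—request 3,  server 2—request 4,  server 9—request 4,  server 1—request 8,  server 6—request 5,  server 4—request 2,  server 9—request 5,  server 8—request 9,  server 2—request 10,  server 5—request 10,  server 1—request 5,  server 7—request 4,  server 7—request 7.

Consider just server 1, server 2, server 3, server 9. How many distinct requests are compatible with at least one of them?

8

The union of neighbours of {server 1, server 2, server 3, server 9} is {request 1, request 3, request 4, request 5, request 6, request 7, request 8, request 10}, which has 8 elements.
Since |N(S)| = 8 ≥ |S| = 4, Hall's condition holds for this subset.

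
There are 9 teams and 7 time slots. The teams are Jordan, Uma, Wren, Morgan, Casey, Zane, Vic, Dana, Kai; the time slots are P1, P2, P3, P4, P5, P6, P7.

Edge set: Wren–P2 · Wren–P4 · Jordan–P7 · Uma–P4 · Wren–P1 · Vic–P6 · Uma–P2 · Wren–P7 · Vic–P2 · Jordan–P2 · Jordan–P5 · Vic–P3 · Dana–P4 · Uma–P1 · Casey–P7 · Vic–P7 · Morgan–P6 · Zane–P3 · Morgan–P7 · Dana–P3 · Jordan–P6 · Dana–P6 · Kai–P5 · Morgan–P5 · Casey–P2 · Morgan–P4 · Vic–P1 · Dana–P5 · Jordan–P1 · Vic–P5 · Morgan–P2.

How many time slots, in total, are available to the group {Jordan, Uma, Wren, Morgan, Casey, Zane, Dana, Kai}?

7

The union of neighbours of {Jordan, Uma, Wren, Morgan, Casey, Zane, Dana, Kai} is {P1, P2, P3, P4, P5, P6, P7}, which has 7 elements.
Since |N(S)| = 7 < |S| = 8, Hall's condition fails for this subset.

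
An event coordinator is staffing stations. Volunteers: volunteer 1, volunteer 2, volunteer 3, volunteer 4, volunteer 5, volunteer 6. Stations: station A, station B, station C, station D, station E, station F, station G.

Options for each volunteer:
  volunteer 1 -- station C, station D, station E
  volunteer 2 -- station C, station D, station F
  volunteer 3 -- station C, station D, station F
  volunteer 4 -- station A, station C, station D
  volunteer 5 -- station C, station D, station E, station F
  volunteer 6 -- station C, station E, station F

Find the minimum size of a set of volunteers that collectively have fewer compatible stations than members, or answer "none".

Take S = {volunteer 1, volunteer 2, volunteer 3, volunteer 5, volunteer 6}. Its neighbourhood is {station C, station D, station E, station F}, so |N(S)| = 4 < |S| = 5.
Every subset of size less than 5 has at least as many neighbours as members, so 5 is the minimum.

5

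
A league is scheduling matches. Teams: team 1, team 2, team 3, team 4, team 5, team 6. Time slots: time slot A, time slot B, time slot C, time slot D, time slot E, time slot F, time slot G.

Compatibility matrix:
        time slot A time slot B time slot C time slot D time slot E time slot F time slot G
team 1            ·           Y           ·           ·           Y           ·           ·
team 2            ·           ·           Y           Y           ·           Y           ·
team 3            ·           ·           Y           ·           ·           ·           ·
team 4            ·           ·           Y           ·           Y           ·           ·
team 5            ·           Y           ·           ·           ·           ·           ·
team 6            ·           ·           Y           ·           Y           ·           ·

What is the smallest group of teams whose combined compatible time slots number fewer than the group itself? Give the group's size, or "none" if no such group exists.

Take S = {team 3, team 4, team 6}. Its neighbourhood is {time slot C, time slot E}, so |N(S)| = 2 < |S| = 3.
Every subset of size less than 3 has at least as many neighbours as members, so 3 is the minimum.

3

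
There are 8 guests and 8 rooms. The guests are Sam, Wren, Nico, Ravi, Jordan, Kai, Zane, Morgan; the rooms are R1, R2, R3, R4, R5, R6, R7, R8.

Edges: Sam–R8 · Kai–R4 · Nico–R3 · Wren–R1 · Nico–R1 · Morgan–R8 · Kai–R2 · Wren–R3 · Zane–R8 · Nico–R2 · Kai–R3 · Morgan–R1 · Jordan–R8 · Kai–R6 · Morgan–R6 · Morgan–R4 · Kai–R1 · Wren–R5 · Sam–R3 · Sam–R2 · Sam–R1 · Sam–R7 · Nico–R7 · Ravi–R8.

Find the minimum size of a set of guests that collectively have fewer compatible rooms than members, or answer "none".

Take S = {Ravi, Jordan}. Its neighbourhood is {R8}, so |N(S)| = 1 < |S| = 2.
No single vertex violates Hall's condition since each has at least one neighbour, so 2 is the minimum.

2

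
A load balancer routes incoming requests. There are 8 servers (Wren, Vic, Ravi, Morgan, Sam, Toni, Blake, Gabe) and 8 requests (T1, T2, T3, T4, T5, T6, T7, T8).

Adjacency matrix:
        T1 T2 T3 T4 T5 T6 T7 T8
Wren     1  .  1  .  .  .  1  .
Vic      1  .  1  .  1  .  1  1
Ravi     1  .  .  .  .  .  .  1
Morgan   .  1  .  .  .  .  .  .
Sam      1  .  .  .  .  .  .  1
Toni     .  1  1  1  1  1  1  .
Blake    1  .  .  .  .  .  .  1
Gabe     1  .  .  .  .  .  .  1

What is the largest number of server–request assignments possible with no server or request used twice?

One maximum matching: Wren→T3, Vic→T5, Ravi→T1, Morgan→T2, Sam→T8, Toni→T7.
The set {Ravi, Sam, Blake, Gabe} has only 2 neighbours ({T1, T8}), so by Hall's theorem at most 6 of the 8 servers can be matched.

6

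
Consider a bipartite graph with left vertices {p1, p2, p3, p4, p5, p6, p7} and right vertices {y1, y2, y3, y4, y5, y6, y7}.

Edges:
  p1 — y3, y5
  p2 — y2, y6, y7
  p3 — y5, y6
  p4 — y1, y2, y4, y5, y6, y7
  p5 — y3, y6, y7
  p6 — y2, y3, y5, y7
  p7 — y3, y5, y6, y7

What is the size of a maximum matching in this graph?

A valid assignment of size 6: p1-y5, p2-y2, p3-y6, p4-y4, p5-y7, p6-y3.
The set {p1, p2, p3, p5, p6, p7} has only 5 neighbours ({y2, y3, y5, y6, y7}), so by Hall's theorem at most 6 of the 7 left vertices can be matched.

6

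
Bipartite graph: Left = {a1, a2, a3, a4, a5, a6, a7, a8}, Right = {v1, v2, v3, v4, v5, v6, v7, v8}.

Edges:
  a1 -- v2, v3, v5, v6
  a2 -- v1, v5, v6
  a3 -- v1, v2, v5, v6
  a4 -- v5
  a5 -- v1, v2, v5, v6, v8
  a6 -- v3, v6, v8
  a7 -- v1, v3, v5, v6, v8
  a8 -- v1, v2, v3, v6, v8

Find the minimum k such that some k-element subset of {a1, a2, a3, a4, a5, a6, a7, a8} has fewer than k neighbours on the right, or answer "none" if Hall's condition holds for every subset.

Take S = {a1, a2, a3, a4, a5, a6, a7}. Its neighbourhood is {v1, v2, v3, v5, v6, v8}, so |N(S)| = 6 < |S| = 7.
Every subset of size less than 7 has at least as many neighbours as members, so 7 is the minimum.

7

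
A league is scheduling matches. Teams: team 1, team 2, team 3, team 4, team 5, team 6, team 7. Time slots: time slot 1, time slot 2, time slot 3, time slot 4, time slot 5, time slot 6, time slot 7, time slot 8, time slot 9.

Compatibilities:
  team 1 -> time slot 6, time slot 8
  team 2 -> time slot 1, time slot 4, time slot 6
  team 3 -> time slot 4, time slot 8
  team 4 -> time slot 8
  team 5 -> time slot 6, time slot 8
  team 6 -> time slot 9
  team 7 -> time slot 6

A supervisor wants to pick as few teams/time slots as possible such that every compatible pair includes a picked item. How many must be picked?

The 5 edges team 1–time slot 6, team 2–time slot 1, team 3–time slot 4, team 4–time slot 8, team 6–time slot 9 form a matching, so any vertex cover needs at least 5 vertices (one per matched edge).
Conversely {team 2, team 3, team 6, time slot 6, time slot 8} meets every edge and has exactly 5 vertices, so 5 is optimal.

5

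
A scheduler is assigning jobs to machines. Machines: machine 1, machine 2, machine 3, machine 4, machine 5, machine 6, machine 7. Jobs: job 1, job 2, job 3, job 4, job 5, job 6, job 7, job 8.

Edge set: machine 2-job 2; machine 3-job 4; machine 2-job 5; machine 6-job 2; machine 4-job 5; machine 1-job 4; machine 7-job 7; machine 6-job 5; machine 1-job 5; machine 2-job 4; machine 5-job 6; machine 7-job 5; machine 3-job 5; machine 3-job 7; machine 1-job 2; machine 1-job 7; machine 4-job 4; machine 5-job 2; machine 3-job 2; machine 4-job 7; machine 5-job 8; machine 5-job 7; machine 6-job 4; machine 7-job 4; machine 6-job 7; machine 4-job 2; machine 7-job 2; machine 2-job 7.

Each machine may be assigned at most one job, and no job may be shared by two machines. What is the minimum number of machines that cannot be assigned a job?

2

For example, pair machine 1→job 7, machine 2→job 5, machine 3→job 4, machine 4→job 2, machine 5→job 6.
The set {machine 1, machine 2, machine 3, machine 4, machine 6, machine 7} has only 4 neighbours ({job 2, job 4, job 5, job 7}), so by Hall's theorem at most 5 of the 7 machines can be matched.
That matches 5 of the 7, leaving 2 unmatched; no matching can do better.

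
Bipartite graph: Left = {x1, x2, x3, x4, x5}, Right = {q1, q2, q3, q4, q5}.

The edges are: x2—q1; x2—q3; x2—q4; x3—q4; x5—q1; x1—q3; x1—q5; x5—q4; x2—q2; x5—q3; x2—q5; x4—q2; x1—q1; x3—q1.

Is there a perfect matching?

A valid assignment of size 5: x1–q5, x2–q3, x3–q1, x4–q2, x5–q4.
Every left vertex is matched, so this is a perfect matching.

Yes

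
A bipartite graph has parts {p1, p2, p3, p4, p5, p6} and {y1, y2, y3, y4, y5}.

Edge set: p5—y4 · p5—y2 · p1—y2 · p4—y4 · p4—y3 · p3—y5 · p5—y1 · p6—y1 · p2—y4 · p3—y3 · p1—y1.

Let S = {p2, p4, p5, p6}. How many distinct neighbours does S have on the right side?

4

The union of neighbours of {p2, p4, p5, p6} is {y1, y2, y3, y4}, which has 4 elements.
Since |N(S)| = 4 ≥ |S| = 4, Hall's condition holds for this subset.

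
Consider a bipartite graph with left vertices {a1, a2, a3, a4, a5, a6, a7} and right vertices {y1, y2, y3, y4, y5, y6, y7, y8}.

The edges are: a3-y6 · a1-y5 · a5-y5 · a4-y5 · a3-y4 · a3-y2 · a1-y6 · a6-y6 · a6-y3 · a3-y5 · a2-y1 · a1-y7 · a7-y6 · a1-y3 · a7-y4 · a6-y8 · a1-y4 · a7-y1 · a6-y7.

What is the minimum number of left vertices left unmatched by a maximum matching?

1

For example, pair a1-y7, a2-y1, a3-y6, a4-y5, a6-y3, a7-y4.
The set {a4, a5} has only 1 neighbour ({y5}), so by Hall's theorem at most 6 of the 7 left vertices can be matched.
That matches 6 of the 7, leaving 1 unmatched; no matching can do better.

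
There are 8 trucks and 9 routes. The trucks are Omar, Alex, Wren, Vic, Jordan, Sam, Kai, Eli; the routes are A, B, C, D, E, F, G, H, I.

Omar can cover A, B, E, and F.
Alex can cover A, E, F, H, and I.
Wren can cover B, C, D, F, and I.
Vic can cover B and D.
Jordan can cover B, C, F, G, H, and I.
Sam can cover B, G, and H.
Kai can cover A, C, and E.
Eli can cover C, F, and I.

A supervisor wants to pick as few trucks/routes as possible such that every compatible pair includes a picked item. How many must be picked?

8

A maximum matching has 8 edges (e.g. Omar–E, Alex–A, Wren–B, Vic–D, Jordan–H, Sam–G, Kai–C, Eli–F).
By König's theorem the minimum vertex cover has the same size. One such cover is {Omar, Alex, Wren, Vic, Jordan, Sam, Kai, Eli}.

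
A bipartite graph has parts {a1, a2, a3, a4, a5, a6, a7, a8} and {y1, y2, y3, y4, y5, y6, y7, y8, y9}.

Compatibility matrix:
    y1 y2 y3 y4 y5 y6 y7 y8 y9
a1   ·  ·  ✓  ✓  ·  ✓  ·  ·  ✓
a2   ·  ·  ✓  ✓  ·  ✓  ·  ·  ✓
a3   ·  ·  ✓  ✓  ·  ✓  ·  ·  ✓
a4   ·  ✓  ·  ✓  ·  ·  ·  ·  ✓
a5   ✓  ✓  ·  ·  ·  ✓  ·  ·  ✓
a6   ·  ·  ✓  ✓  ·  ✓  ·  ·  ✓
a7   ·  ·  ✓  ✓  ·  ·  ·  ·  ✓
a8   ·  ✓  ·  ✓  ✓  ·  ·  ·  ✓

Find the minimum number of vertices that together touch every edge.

A maximum matching has 7 edges (e.g. a1–y9, a2–y6, a3–y4, a4–y2, a5–y1, a6–y3, a8–y5).
By König's theorem the minimum vertex cover has the same size. One such cover is {a4, a5, a8, y3, y4, y6, y9}.

7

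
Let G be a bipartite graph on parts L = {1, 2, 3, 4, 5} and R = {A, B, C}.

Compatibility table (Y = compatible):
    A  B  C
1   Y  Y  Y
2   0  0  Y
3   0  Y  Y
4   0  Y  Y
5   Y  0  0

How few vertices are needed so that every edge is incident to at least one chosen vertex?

The 3 edges 1–A, 2–C, 3–B form a matching, so any vertex cover needs at least 3 vertices (one per matched edge).
Conversely {A, B, C} meets every edge and has exactly 3 vertices, so 3 is optimal.

3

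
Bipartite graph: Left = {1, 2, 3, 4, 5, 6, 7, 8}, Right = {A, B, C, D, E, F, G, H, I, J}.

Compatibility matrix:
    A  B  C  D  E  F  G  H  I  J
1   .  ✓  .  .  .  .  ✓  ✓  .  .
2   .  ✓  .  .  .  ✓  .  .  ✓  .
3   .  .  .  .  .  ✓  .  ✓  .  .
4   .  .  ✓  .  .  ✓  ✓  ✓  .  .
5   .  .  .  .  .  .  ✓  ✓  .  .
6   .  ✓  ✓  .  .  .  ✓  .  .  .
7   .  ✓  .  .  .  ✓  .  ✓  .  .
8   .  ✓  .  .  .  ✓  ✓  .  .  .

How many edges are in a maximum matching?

6

For example, pair 1-G, 2-I, 3-F, 4-C, 5-H, 6-B.
The set {1, 3, 4, 5, 6, 7, 8} has only 5 neighbours ({B, C, F, G, H}), so by Hall's theorem at most 6 of the 8 left vertices can be matched.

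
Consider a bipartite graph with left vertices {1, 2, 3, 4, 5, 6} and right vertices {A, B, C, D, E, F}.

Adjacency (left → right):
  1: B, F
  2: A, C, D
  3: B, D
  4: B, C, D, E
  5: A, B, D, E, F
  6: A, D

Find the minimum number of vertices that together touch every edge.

A maximum matching has 6 edges (e.g. 1–F, 2–C, 3–B, 4–E, 5–A, 6–D).
By König's theorem the minimum vertex cover has the same size. One such cover is {1, 2, 3, 4, 5, 6}.

6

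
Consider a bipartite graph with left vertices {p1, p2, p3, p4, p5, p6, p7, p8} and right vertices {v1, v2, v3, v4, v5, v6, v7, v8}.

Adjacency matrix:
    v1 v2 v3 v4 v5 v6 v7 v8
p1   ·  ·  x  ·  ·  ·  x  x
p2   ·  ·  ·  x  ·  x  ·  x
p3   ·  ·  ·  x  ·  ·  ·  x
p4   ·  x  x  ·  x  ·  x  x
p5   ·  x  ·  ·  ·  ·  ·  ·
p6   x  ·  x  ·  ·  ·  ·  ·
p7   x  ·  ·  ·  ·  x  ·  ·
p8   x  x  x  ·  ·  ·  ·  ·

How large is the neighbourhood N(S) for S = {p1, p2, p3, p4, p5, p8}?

8

The union of neighbours of {p1, p2, p3, p4, p5, p8} is {v1, v2, v3, v4, v5, v6, v7, v8}, which has 8 elements.
Since |N(S)| = 8 ≥ |S| = 6, Hall's condition holds for this subset.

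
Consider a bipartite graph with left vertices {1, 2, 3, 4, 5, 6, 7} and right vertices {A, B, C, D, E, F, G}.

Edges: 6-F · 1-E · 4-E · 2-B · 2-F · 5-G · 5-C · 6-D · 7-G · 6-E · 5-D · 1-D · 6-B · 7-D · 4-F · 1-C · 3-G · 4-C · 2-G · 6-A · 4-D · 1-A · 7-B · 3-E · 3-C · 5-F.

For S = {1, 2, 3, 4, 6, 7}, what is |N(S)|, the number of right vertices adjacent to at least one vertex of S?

The union of neighbours of {1, 2, 3, 4, 6, 7} is {A, B, C, D, E, F, G}, which has 7 elements.
Since |N(S)| = 7 ≥ |S| = 6, Hall's condition holds for this subset.

7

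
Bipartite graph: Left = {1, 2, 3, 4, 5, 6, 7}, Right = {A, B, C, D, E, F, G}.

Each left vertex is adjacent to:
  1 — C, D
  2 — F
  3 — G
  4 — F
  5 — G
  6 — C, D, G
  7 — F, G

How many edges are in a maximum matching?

4

For example, pair 1-D, 2-F, 3-G, 6-C.
The set {2, 3, 4, 5, 7} has only 2 neighbours ({F, G}), so by Hall's theorem at most 4 of the 7 left vertices can be matched.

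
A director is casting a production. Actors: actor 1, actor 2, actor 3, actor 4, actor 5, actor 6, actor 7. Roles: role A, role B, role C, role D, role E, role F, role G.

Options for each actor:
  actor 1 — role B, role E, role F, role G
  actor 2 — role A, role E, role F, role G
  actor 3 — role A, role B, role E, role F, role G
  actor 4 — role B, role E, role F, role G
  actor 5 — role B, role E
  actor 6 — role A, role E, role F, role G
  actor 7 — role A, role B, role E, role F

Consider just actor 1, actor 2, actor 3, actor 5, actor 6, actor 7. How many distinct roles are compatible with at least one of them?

The union of neighbours of {actor 1, actor 2, actor 3, actor 5, actor 6, actor 7} is {role A, role B, role E, role F, role G}, which has 5 elements.
Since |N(S)| = 5 < |S| = 6, Hall's condition fails for this subset.

5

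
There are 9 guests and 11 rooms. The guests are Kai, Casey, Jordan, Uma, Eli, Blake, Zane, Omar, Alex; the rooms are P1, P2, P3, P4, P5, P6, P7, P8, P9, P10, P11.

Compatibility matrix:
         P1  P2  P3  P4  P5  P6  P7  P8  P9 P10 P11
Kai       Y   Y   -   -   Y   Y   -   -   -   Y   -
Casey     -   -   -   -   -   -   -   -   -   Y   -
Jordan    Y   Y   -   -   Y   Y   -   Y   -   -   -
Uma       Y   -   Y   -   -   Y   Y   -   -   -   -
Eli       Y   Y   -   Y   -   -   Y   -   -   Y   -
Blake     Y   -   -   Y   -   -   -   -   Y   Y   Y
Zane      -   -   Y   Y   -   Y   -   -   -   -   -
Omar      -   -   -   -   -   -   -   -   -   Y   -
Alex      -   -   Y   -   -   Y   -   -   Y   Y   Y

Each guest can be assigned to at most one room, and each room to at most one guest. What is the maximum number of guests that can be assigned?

For example, pair Kai→P1, Casey→P10, Jordan→P8, Uma→P7, Eli→P2, Blake→P11, Zane→P6, Alex→P3.
The set {Casey, Omar} has only 1 neighbour ({P10}), so by Hall's theorem at most 8 of the 9 guests can be matched.

8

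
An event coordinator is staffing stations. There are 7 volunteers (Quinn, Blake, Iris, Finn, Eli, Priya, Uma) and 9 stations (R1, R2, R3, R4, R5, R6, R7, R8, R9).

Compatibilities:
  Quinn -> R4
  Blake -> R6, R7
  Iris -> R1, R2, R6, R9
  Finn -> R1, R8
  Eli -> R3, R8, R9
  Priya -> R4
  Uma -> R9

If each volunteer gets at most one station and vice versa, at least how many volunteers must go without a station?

One maximum matching: Quinn-R4, Blake-R7, Iris-R6, Finn-R1, Eli-R8, Uma-R9.
The set {Quinn, Priya} has only 1 neighbour ({R4}), so by Hall's theorem at most 6 of the 7 volunteers can be matched.
That matches 6 of the 7, leaving 1 unmatched; no matching can do better.

1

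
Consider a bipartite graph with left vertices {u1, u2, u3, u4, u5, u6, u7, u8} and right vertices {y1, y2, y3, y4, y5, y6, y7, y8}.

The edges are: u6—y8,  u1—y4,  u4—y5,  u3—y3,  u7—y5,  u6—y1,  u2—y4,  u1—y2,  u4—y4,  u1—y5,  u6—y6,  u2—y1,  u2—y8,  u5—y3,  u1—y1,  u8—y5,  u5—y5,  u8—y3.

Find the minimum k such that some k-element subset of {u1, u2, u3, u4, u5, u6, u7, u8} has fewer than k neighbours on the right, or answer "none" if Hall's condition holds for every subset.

3

Take S = {u3, u5, u7}. Its neighbourhood is {y3, y5}, so |N(S)| = 2 < |S| = 3.
Every subset of size less than 3 has at least as many neighbours as members, so 3 is the minimum.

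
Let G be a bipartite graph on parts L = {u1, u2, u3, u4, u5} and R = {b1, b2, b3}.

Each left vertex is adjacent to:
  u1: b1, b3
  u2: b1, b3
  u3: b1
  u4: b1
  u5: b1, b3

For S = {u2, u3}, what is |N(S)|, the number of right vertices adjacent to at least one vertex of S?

2

The union of neighbours of {u2, u3} is {b1, b3}, which has 2 elements.
Since |N(S)| = 2 ≥ |S| = 2, Hall's condition holds for this subset.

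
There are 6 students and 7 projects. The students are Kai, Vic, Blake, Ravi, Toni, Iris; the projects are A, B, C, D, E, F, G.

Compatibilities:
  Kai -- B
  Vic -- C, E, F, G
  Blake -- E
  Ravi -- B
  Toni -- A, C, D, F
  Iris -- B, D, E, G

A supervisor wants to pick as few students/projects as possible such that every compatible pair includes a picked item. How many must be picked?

{Vic, Blake, Toni, Iris, B} is a vertex cover of size 5: every edge has an endpoint in this set.
No smaller cover exists because Kai–B, Vic–C, Blake–E, Toni–F, Iris–D is a matching of size 5, and a cover must include an endpoint of each of these disjoint edges (König's theorem).

5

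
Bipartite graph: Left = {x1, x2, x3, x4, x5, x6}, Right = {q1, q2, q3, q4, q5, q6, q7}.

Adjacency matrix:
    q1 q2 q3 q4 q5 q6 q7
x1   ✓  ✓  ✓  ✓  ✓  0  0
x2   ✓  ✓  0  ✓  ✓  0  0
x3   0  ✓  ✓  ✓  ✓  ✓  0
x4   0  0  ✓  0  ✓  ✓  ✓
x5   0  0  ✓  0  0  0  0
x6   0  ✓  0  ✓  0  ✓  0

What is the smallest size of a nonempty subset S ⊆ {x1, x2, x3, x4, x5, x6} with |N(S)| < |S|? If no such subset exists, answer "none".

A matching saturating every left vertex exists, for instance x1→q1, x2→q2, x3→q4, x4→q7, x5→q3, x6→q6.
By Hall's marriage theorem, this means |N(S)| ≥ |S| for every subset S, so no violating subset exists.

none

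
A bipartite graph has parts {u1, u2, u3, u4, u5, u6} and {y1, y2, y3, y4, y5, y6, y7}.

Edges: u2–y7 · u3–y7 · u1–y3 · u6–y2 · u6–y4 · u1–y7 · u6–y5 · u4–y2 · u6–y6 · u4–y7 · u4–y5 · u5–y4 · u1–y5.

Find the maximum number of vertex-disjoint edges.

One maximum matching: u1–y3, u2–y7, u4–y2, u5–y4, u6–y6.
The set {u2, u3} has only 1 neighbour ({y7}), so by Hall's theorem at most 5 of the 6 left vertices can be matched.

5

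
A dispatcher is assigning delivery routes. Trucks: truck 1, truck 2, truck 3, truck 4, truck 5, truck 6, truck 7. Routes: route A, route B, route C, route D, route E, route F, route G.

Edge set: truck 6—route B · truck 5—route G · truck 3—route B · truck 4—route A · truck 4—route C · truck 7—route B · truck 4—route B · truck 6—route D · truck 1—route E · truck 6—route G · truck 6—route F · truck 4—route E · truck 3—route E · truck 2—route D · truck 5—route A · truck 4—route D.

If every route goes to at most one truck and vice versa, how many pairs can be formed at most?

6

One maximum matching: truck 1→route E, truck 2→route D, truck 3→route B, truck 4→route C, truck 5→route G, truck 6→route F.
The set {truck 1, truck 3, truck 7} has only 2 neighbours ({route B, route E}), so by Hall's theorem at most 6 of the 7 trucks can be matched.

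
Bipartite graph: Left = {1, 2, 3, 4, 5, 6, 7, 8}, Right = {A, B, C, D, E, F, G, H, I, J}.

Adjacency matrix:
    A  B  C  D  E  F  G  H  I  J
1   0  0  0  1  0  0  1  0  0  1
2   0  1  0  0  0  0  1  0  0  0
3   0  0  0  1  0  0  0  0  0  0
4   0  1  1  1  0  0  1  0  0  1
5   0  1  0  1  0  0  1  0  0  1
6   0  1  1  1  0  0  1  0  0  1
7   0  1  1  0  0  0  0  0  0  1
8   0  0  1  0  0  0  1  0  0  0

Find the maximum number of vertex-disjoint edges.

For example, pair 1→J, 2→G, 3→D, 4→C, 5→B.
The set {1, 2, 3, 4, 5, 6, 7, 8} has only 5 neighbours ({B, C, D, G, J}), so by Hall's theorem at most 5 of the 8 left vertices can be matched.

5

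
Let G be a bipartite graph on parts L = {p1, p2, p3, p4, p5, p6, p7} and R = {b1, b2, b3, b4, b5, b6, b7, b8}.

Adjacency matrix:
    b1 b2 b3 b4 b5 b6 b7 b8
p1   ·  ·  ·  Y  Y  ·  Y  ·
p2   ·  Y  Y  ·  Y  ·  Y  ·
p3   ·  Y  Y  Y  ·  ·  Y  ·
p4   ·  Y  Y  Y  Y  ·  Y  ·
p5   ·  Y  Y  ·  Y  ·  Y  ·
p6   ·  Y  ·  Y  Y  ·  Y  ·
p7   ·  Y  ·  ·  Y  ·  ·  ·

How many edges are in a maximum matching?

One maximum matching: p1→b4, p2→b7, p3→b2, p4→b5, p5→b3.
The set {p1, p2, p3, p4, p5, p6, p7} has only 5 neighbours ({b2, b3, b4, b5, b7}), so by Hall's theorem at most 5 of the 7 left vertices can be matched.

5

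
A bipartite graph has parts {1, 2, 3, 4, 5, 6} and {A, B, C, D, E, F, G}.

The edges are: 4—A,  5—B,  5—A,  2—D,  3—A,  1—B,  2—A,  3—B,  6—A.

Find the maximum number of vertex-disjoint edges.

One maximum matching: 1–B, 2–D, 3–A.
The set {1, 3, 4, 5, 6} has only 2 neighbours ({A, B}), so by Hall's theorem at most 3 of the 6 left vertices can be matched.

3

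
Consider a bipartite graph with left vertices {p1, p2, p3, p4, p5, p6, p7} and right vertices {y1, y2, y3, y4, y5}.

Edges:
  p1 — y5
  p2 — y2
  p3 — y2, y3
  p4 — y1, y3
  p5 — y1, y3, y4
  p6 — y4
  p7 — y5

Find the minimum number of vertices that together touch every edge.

5

The 5 edges p1–y5, p2–y2, p3–y3, p4–y1, p5–y4 form a matching, so any vertex cover needs at least 5 vertices (one per matched edge).
Conversely {y1, y2, y3, y4, y5} meets every edge and has exactly 5 vertices, so 5 is optimal.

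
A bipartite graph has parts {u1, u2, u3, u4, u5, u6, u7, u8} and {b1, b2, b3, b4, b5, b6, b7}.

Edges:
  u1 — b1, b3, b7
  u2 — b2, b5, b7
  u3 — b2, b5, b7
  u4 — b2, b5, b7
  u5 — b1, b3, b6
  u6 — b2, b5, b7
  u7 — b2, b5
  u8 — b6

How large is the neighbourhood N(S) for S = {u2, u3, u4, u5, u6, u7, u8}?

The union of neighbours of {u2, u3, u4, u5, u6, u7, u8} is {b1, b2, b3, b5, b6, b7}, which has 6 elements.
Since |N(S)| = 6 < |S| = 7, Hall's condition fails for this subset.

6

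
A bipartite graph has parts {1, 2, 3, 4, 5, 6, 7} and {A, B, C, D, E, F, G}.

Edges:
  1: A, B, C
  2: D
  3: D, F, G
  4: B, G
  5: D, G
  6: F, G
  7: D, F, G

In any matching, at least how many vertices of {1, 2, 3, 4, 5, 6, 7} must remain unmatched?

For example, pair 1-C, 2-D, 3-F, 4-B, 5-G.
The set {2, 3, 5, 6, 7} has only 3 neighbours ({D, F, G}), so by Hall's theorem at most 5 of the 7 left vertices can be matched.
That matches 5 of the 7, leaving 2 unmatched; no matching can do better.

2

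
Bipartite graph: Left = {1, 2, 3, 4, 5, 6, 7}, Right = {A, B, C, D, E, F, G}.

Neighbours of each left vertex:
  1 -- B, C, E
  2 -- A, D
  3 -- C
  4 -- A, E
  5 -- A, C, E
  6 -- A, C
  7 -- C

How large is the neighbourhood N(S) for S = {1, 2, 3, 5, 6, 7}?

The union of neighbours of {1, 2, 3, 5, 6, 7} is {A, B, C, D, E}, which has 5 elements.
Since |N(S)| = 5 < |S| = 6, Hall's condition fails for this subset.

5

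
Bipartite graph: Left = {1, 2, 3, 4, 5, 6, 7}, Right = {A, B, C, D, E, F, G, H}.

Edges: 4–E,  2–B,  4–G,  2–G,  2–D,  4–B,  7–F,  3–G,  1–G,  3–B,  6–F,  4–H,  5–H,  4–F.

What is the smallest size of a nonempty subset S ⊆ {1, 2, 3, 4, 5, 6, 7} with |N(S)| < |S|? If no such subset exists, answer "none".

Take S = {6, 7}. Its neighbourhood is {F}, so |N(S)| = 1 < |S| = 2.
No single vertex violates Hall's condition since each has at least one neighbour, so 2 is the minimum.

2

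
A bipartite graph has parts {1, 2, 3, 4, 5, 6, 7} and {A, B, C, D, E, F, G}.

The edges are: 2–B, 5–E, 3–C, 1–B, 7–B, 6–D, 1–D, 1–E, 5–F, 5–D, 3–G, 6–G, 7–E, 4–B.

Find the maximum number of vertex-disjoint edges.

For example, pair 1-D, 2-B, 3-C, 5-F, 6-G, 7-E.
The set {2, 4} has only 1 neighbour ({B}), so by Hall's theorem at most 6 of the 7 left vertices can be matched.

6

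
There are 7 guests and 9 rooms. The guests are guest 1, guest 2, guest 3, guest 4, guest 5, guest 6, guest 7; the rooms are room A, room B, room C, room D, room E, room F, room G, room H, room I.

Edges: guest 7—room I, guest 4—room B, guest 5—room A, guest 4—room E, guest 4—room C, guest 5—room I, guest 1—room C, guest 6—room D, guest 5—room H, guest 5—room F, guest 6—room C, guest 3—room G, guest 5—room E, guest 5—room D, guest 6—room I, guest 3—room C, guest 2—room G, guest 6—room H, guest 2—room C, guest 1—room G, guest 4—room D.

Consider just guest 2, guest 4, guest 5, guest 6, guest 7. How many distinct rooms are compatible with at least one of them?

9

The union of neighbours of {guest 2, guest 4, guest 5, guest 6, guest 7} is {room A, room B, room C, room D, room E, room F, room G, room H, room I}, which has 9 elements.
Since |N(S)| = 9 ≥ |S| = 5, Hall's condition holds for this subset.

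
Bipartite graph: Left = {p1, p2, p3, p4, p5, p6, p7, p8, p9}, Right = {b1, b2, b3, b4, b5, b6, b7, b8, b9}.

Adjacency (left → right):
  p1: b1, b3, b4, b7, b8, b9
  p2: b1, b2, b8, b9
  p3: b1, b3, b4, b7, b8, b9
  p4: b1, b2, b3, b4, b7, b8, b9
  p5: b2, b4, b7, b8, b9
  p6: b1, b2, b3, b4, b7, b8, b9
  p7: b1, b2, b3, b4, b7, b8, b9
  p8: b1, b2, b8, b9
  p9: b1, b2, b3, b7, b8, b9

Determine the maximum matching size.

7

A valid assignment of size 7: p1→b8, p2→b9, p3→b3, p4→b4, p5→b2, p6→b1, p7→b7.
The set {p1, p2, p3, p4, p5, p6, p7, p8, p9} has only 7 neighbours ({b1, b2, b3, b4, b7, b8, b9}), so by Hall's theorem at most 7 of the 9 left vertices can be matched.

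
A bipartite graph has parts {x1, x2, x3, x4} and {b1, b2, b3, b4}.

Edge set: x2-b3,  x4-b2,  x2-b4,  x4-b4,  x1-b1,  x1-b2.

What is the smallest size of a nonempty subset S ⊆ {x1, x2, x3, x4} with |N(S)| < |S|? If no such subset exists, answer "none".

Take S = {x3}. Its neighbourhood is {}, so |N(S)| = 0 < |S| = 1.

1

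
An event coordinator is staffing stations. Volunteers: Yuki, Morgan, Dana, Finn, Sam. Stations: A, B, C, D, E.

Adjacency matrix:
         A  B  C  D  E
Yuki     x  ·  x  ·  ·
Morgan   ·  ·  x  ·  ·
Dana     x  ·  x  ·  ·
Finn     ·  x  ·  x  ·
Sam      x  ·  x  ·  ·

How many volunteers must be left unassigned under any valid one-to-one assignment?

2

One maximum matching: Yuki–A, Morgan–C, Finn–B.
The set {Yuki, Morgan, Dana, Sam} has only 2 neighbours ({A, C}), so by Hall's theorem at most 3 of the 5 volunteers can be matched.
That matches 3 of the 5, leaving 2 unmatched; no matching can do better.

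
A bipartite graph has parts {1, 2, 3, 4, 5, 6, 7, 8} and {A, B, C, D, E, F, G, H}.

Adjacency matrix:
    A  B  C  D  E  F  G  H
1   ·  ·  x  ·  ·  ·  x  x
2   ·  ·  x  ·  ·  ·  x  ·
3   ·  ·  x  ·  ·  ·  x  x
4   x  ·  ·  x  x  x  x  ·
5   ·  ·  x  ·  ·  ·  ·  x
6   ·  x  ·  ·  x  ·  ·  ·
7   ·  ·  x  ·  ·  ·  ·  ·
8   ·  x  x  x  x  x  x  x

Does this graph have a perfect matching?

The set {1, 2, 3, 5, 7} has only 3 neighbours ({C, G, H}), so by Hall's theorem at most 6 of the 8 left vertices can be matched.
Hence no matching covers every left vertex.

No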